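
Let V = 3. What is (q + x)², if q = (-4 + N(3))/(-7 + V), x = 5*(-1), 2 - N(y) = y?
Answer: 225/16 ≈ 14.063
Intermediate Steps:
N(y) = 2 - y
x = -5
q = 5/4 (q = (-4 + (2 - 1*3))/(-7 + 3) = (-4 + (2 - 3))/(-4) = (-4 - 1)*(-¼) = -5*(-¼) = 5/4 ≈ 1.2500)
(q + x)² = (5/4 - 5)² = (-15/4)² = 225/16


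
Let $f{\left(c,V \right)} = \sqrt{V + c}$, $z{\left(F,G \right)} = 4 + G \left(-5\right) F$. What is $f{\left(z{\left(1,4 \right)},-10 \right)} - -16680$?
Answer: $16680 + i \sqrt{26} \approx 16680.0 + 5.099 i$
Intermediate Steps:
$z{\left(F,G \right)} = 4 - 5 F G$ ($z{\left(F,G \right)} = 4 + - 5 G F = 4 - 5 F G$)
$f{\left(z{\left(1,4 \right)},-10 \right)} - -16680 = \sqrt{-10 + \left(4 - 5 \cdot 4\right)} - -16680 = \sqrt{-10 + \left(4 - 20\right)} + 16680 = \sqrt{-10 - 16} + 16680 = \sqrt{-26} + 16680 = i \sqrt{26} + 16680 = 16680 + i \sqrt{26}$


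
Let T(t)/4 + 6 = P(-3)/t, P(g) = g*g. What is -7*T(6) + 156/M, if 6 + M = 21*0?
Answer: 100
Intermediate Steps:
M = -6 (M = -6 + 21*0 = -6 + 0 = -6)
P(g) = g²
T(t) = -24 + 36/t (T(t) = -24 + 4*((-3)²/t) = -24 + 4*(9/t) = -24 + 36/t)
-7*T(6) + 156/M = -7*(-24 + 36/6) + 156/(-6) = -7*(-24 + 36*(⅙)) + 156*(-⅙) = -7*(-24 + 6) - 26 = -7*(-18) - 26 = 126 - 26 = 100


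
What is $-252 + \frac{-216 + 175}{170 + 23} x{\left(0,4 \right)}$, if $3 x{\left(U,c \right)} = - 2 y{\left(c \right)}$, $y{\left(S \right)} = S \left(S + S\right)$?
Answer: $- \frac{143284}{579} \approx -247.47$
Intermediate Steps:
$y{\left(S \right)} = 2 S^{2}$ ($y{\left(S \right)} = S 2 S = 2 S^{2}$)
$x{\left(U,c \right)} = - \frac{4 c^{2}}{3}$ ($x{\left(U,c \right)} = \frac{\left(-2\right) 2 c^{2}}{3} = \frac{\left(-4\right) c^{2}}{3} = - \frac{4 c^{2}}{3}$)
$-252 + \frac{-216 + 175}{170 + 23} x{\left(0,4 \right)} = -252 + \frac{-216 + 175}{170 + 23} \left(- \frac{4 \cdot 4^{2}}{3}\right) = -252 + - \frac{41}{193} \left(\left(- \frac{4}{3}\right) 16\right) = -252 + \left(-41\right) \frac{1}{193} \left(- \frac{64}{3}\right) = -252 - - \frac{2624}{579} = -252 + \frac{2624}{579} = - \frac{143284}{579}$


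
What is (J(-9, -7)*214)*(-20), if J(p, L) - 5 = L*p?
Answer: -291040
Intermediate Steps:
J(p, L) = 5 + L*p
(J(-9, -7)*214)*(-20) = ((5 - 7*(-9))*214)*(-20) = ((5 + 63)*214)*(-20) = (68*214)*(-20) = 14552*(-20) = -291040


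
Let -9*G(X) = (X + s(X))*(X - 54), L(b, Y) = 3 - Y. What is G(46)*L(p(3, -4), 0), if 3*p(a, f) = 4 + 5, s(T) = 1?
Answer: 376/3 ≈ 125.33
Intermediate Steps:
p(a, f) = 3 (p(a, f) = (4 + 5)/3 = (⅓)*9 = 3)
G(X) = -(1 + X)*(-54 + X)/9 (G(X) = -(X + 1)*(X - 54)/9 = -(1 + X)*(-54 + X)/9)
G(46)*L(p(3, -4), 0) = (6 - ⅑*46² + (53/9)*46)*(3 - 1*0) = (6 - ⅑*2116 + 2438/9)*(3 + 0) = (6 - 2116/9 + 2438/9)*3 = (376/9)*3 = 376/3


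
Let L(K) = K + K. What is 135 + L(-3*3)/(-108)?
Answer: 811/6 ≈ 135.17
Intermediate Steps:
L(K) = 2*K
135 + L(-3*3)/(-108) = 135 + (2*(-3*3))/(-108) = 135 - (-9)/54 = 135 - 1/108*(-18) = 135 + ⅙ = 811/6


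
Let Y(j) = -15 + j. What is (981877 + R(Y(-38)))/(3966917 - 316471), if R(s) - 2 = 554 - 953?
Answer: 490740/1825223 ≈ 0.26887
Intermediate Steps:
R(s) = -397 (R(s) = 2 + (554 - 953) = 2 - 399 = -397)
(981877 + R(Y(-38)))/(3966917 - 316471) = (981877 - 397)/(3966917 - 316471) = 981480/3650446 = 981480*(1/3650446) = 490740/1825223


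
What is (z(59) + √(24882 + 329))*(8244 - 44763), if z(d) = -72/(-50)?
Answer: -1314684/25 - 36519*√25211 ≈ -5.8511e+6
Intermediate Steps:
z(d) = 36/25 (z(d) = -72*(-1/50) = 36/25)
(z(59) + √(24882 + 329))*(8244 - 44763) = (36/25 + √(24882 + 329))*(8244 - 44763) = (36/25 + √25211)*(-36519) = -1314684/25 - 36519*√25211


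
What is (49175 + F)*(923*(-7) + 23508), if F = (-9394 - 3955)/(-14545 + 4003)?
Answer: 1262491563479/1506 ≈ 8.3831e+8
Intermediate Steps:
F = 1907/1506 (F = -13349/(-10542) = -13349*(-1/10542) = 1907/1506 ≈ 1.2663)
(49175 + F)*(923*(-7) + 23508) = (49175 + 1907/1506)*(923*(-7) + 23508) = 74059457*(-6461 + 23508)/1506 = (74059457/1506)*17047 = 1262491563479/1506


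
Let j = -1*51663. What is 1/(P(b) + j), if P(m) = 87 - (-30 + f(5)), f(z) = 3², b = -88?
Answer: -1/51555 ≈ -1.9397e-5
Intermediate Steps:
f(z) = 9
j = -51663
P(m) = 108 (P(m) = 87 - (-30 + 9) = 87 - 1*(-21) = 87 + 21 = 108)
1/(P(b) + j) = 1/(108 - 51663) = 1/(-51555) = -1/51555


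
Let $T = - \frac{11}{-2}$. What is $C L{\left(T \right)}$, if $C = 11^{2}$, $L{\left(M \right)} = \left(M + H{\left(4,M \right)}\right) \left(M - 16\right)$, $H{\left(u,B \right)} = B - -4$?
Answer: $- \frac{38115}{2} \approx -19058.0$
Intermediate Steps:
$H{\left(u,B \right)} = 4 + B$ ($H{\left(u,B \right)} = B + 4 = 4 + B$)
$T = \frac{11}{2}$ ($T = \left(-11\right) \left(- \frac{1}{2}\right) = \frac{11}{2} \approx 5.5$)
$L{\left(M \right)} = \left(-16 + M\right) \left(4 + 2 M\right)$ ($L{\left(M \right)} = \left(M + \left(4 + M\right)\right) \left(M - 16\right) = \left(4 + 2 M\right) \left(-16 + M\right) = \left(-16 + M\right) \left(4 + 2 M\right)$)
$C = 121$
$C L{\left(T \right)} = 121 \left(-64 - 154 + 2 \left(\frac{11}{2}\right)^{2}\right) = 121 \left(-64 - 154 + 2 \cdot \frac{121}{4}\right) = 121 \left(-64 - 154 + \frac{121}{2}\right) = 121 \left(- \frac{315}{2}\right) = - \frac{38115}{2}$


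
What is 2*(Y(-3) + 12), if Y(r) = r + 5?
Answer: 28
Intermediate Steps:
Y(r) = 5 + r
2*(Y(-3) + 12) = 2*((5 - 3) + 12) = 2*(2 + 12) = 2*14 = 28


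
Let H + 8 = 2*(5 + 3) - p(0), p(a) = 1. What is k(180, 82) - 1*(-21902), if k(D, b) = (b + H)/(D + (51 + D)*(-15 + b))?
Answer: 342919703/15657 ≈ 21902.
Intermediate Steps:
H = 7 (H = -8 + (2*(5 + 3) - 1*1) = -8 + (2*8 - 1) = -8 + (16 - 1) = -8 + 15 = 7)
k(D, b) = (7 + b)/(D + (-15 + b)*(51 + D)) (k(D, b) = (b + 7)/(D + (51 + D)*(-15 + b)) = (7 + b)/(D + (-15 + b)*(51 + D)))
k(180, 82) - 1*(-21902) = (7 + 82)/(-765 - 14*180 + 51*82 + 180*82) - 1*(-21902) = 89/(-765 - 2520 + 4182 + 14760) + 21902 = 89/15657 + 21902 = 342919703/15657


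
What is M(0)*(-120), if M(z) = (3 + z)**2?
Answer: -1080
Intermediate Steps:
M(0)*(-120) = (3 + 0)**2*(-120) = 3**2*(-120) = 9*(-120) = -1080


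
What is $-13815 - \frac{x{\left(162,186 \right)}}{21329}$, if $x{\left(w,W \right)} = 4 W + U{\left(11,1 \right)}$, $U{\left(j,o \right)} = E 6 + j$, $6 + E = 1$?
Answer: $- \frac{294660860}{21329} \approx -13815.0$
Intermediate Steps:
$E = -5$ ($E = -6 + 1 = -5$)
$U{\left(j,o \right)} = -30 + j$ ($U{\left(j,o \right)} = \left(-5\right) 6 + j = -30 + j$)
$x{\left(w,W \right)} = -19 + 4 W$ ($x{\left(w,W \right)} = 4 W + \left(-30 + 11\right) = 4 W - 19 = -19 + 4 W$)
$-13815 - \frac{x{\left(162,186 \right)}}{21329} = -13815 - \frac{-19 + 4 \cdot 186}{21329} = -13815 - \left(-19 + 744\right) \frac{1}{21329} = -13815 - 725 \cdot \frac{1}{21329} = -13815 - \frac{725}{21329} = - \frac{294660860}{21329}$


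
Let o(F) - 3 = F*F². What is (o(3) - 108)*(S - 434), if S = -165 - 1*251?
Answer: 66300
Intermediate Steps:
S = -416 (S = -165 - 251 = -416)
o(F) = 3 + F³ (o(F) = 3 + F*F² = 3 + F³)
(o(3) - 108)*(S - 434) = ((3 + 3³) - 108)*(-416 - 434) = ((3 + 27) - 108)*(-850) = (30 - 108)*(-850) = -78*(-850) = 66300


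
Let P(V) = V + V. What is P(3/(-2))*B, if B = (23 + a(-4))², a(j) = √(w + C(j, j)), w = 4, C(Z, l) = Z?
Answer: -1587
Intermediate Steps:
a(j) = √(4 + j)
P(V) = 2*V
B = 529 (B = (23 + √(4 - 4))² = (23 + √0)² = (23 + 0)² = 23² = 529)
P(3/(-2))*B = (2*(3/(-2)))*529 = (2*(3*(-½)))*529 = (2*(-3/2))*529 = -3*529 = -1587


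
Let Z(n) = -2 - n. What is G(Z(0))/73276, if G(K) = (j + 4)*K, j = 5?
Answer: -9/36638 ≈ -0.00024565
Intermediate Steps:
G(K) = 9*K (G(K) = (5 + 4)*K = 9*K)
G(Z(0))/73276 = (9*(-2 - 1*0))/73276 = (9*(-2 + 0))*(1/73276) = (9*(-2))*(1/73276) = -18*1/73276 = -9/36638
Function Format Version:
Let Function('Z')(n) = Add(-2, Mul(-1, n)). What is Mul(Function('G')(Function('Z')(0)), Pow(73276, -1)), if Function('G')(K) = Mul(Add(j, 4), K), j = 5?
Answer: Rational(-9, 36638) ≈ -0.00024565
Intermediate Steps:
Function('G')(K) = Mul(9, K) (Function('G')(K) = Mul(Add(5, 4), K) = Mul(9, K))
Mul(Function('G')(Function('Z')(0)), Pow(73276, -1)) = Mul(Mul(9, Add(-2, Mul(-1, 0))), Pow(73276, -1)) = Mul(Mul(9, Add(-2, 0)), Rational(1, 73276)) = Mul(Mul(9, -2), Rational(1, 73276)) = Mul(-18, Rational(1, 73276)) = Rational(-9, 36638)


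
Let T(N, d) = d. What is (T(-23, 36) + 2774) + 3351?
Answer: 6161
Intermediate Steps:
(T(-23, 36) + 2774) + 3351 = (36 + 2774) + 3351 = 2810 + 3351 = 6161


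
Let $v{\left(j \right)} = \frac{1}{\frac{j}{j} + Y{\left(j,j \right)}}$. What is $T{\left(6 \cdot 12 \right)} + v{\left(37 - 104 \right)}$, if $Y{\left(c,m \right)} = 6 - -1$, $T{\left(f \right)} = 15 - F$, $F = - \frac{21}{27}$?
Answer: $\frac{1145}{72} \approx 15.903$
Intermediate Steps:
$F = - \frac{7}{9}$ ($F = \left(-21\right) \frac{1}{27} = - \frac{7}{9} \approx -0.77778$)
$T{\left(f \right)} = \frac{142}{9}$ ($T{\left(f \right)} = 15 - - \frac{7}{9} = 15 + \frac{7}{9} = \frac{142}{9}$)
$Y{\left(c,m \right)} = 7$ ($Y{\left(c,m \right)} = 6 + 1 = 7$)
$v{\left(j \right)} = \frac{1}{8}$ ($v{\left(j \right)} = \frac{1}{\frac{j}{j} + 7} = \frac{1}{1 + 7} = \frac{1}{8}$)
$T{\left(6 \cdot 12 \right)} + v{\left(37 - 104 \right)} = \frac{142}{9} + \frac{1}{8} = \frac{1145}{72}$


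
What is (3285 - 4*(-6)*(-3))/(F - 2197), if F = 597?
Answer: -3213/1600 ≈ -2.0081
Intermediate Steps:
(3285 - 4*(-6)*(-3))/(F - 2197) = (3285 - 4*(-6)*(-3))/(597 - 2197) = (3285 + 24*(-3))/(-1600) = (3285 - 72)*(-1/1600) = 3213*(-1/1600) = -3213/1600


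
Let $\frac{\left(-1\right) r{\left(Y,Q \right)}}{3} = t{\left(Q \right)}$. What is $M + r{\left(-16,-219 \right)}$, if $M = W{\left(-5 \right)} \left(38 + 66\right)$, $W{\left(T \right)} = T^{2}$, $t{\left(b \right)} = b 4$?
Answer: $5228$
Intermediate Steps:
$t{\left(b \right)} = 4 b$
$r{\left(Y,Q \right)} = - 12 Q$ ($r{\left(Y,Q \right)} = - 3 \cdot 4 Q = - 12 Q$)
$M = 2600$ ($M = \left(-5\right)^{2} \left(38 + 66\right) = 25 \cdot 104 = 2600$)
$M + r{\left(-16,-219 \right)} = 2600 - -2628 = 2600 + 2628 = 5228$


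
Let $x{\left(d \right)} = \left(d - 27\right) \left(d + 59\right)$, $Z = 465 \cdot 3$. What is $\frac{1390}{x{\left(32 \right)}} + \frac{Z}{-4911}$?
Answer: $\frac{412771}{148967} \approx 2.7709$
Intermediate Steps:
$Z = 1395$
$x{\left(d \right)} = \left(-27 + d\right) \left(59 + d\right)$
$\frac{1390}{x{\left(32 \right)}} + \frac{Z}{-4911} = \frac{1390}{-1593 + 32^{2} + 32 \cdot 32} + \frac{1395}{-4911} = \frac{1390}{-1593 + 1024 + 1024} + 1395 \left(- \frac{1}{4911}\right) = \frac{1390}{455} - \frac{465}{1637} = 1390 \cdot \frac{1}{455} - \frac{465}{1637} = \frac{278}{91} - \frac{465}{1637} = \frac{412771}{148967}$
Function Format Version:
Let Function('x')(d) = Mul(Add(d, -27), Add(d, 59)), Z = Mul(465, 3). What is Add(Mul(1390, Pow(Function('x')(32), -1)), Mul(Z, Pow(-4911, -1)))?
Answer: Rational(412771, 148967) ≈ 2.7709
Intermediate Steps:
Z = 1395
Function('x')(d) = Mul(Add(-27, d), Add(59, d))
Add(Mul(1390, Pow(Function('x')(32), -1)), Mul(Z, Pow(-4911, -1))) = Add(Mul(1390, Pow(Add(-1593, Pow(32, 2), Mul(32, 32)), -1)), Mul(1395, Pow(-4911, -1))) = Add(Mul(1390, Pow(Add(-1593, 1024, 1024), -1)), Mul(1395, Rational(-1, 4911))) = Add(Mul(1390, Pow(455, -1)), Rational(-465, 1637)) = Add(Mul(1390, Rational(1, 455)), Rational(-465, 1637)) = Add(Rational(278, 91), Rational(-465, 1637)) = Rational(412771, 148967)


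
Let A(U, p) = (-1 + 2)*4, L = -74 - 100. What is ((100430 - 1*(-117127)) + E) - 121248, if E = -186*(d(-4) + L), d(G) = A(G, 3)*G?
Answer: 131649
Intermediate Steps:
L = -174
A(U, p) = 4 (A(U, p) = 1*4 = 4)
d(G) = 4*G
E = 35340 (E = -186*(4*(-4) - 174) = -186*(-16 - 174) = -186*(-190) = 35340)
((100430 - 1*(-117127)) + E) - 121248 = ((100430 - 1*(-117127)) + 35340) - 121248 = ((100430 + 117127) + 35340) - 121248 = (217557 + 35340) - 121248 = 252897 - 121248 = 131649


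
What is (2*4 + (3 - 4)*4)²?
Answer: 16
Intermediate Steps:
(2*4 + (3 - 4)*4)² = (8 - 1*4)² = (8 - 4)² = 4² = 16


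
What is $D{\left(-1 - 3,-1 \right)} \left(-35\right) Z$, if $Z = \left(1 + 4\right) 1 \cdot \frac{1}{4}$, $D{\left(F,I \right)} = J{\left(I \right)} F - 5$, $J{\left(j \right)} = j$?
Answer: $\frac{175}{4} \approx 43.75$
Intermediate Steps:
$D{\left(F,I \right)} = -5 + F I$ ($D{\left(F,I \right)} = I F - 5 = F I - 5 = -5 + F I$)
$Z = \frac{5}{4}$ ($Z = 5 \cdot 1 \cdot \frac{1}{4} = 5 \cdot \frac{1}{4} = \frac{5}{4} \approx 1.25$)
$D{\left(-1 - 3,-1 \right)} \left(-35\right) Z = \left(-5 + \left(-1 - 3\right) \left(-1\right)\right) \left(-35\right) \frac{5}{4} = \left(-5 - -4\right) \left(-35\right) \frac{5}{4} = \left(-5 + 4\right) \left(-35\right) \frac{5}{4} = \left(-1\right) \left(-35\right) \frac{5}{4} = 35 \cdot \frac{5}{4} = \frac{175}{4}$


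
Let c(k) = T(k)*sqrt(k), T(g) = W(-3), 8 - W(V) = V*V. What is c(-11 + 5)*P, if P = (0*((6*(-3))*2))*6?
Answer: 0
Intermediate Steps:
W(V) = 8 - V**2 (W(V) = 8 - V*V = 8 - V**2)
T(g) = -1 (T(g) = 8 - 1*(-3)**2 = 8 - 1*9 = 8 - 9 = -1)
c(k) = -sqrt(k)
P = 0 (P = (0*(-18*2))*6 = (0*(-36))*6 = 0*6 = 0)
c(-11 + 5)*P = -sqrt(-11 + 5)*0 = -sqrt(-6)*0 = -I*sqrt(6)*0 = 0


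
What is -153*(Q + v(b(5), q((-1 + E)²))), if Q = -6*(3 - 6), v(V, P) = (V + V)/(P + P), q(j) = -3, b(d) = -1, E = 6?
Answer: -2805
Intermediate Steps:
v(V, P) = V/P (v(V, P) = (2*V)/((2*P)) = (2*V)*(1/(2*P)) = V/P)
Q = 18 (Q = -6*(-3) = 18)
-153*(Q + v(b(5), q((-1 + E)²))) = -153*(18 - 1/(-3)) = -153*(18 - 1*(-⅓)) = -153*(18 + ⅓) = -153*55/3 = -2805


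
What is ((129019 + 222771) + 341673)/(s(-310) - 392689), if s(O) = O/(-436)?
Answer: -151174934/85606047 ≈ -1.7659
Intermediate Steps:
s(O) = -O/436 (s(O) = O*(-1/436) = -O/436)
((129019 + 222771) + 341673)/(s(-310) - 392689) = ((129019 + 222771) + 341673)/(-1/436*(-310) - 392689) = (351790 + 341673)/(155/218 - 392689) = 693463/(-85606047/218) = 693463*(-218/85606047) = -151174934/85606047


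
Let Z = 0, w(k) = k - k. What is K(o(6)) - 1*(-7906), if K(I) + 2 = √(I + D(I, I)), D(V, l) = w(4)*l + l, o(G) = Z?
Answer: 7904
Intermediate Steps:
w(k) = 0
o(G) = 0
D(V, l) = l (D(V, l) = 0*l + l = 0 + l = l)
K(I) = -2 + √2*√I (K(I) = -2 + √(I + I) = -2 + √(2*I) = -2 + √2*√I)
K(o(6)) - 1*(-7906) = (-2 + √2*√0) - 1*(-7906) = (-2 + √2*0) + 7906 = (-2 + 0) + 7906 = -2 + 7906 = 7904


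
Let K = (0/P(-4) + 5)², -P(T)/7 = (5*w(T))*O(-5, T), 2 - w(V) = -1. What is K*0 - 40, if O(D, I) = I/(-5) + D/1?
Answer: -40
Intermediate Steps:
O(D, I) = D - I/5 (O(D, I) = I*(-⅕) + D*1 = -I/5 + D = D - I/5)
w(V) = 3 (w(V) = 2 - 1*(-1) = 2 + 1 = 3)
P(T) = 525 + 21*T (P(T) = -7*5*3*(-5 - T/5) = -105*(-5 - T/5) = -7*(-75 - 3*T) = 525 + 21*T)
K = 25 (K = (0/(525 + 21*(-4)) + 5)² = (0/(525 - 84) + 5)² = (0/441 + 5)² = (0*(1/441) + 5)² = (0 + 5)² = 5² = 25)
K*0 - 40 = 25*0 - 40 = 0 - 40 = -40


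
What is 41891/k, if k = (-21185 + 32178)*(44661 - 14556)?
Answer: 41891/330944265 ≈ 0.00012658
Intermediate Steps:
k = 330944265 (k = 10993*30105 = 330944265)
41891/k = 41891/330944265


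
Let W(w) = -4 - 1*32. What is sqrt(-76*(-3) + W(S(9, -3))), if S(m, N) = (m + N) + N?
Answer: 8*sqrt(3) ≈ 13.856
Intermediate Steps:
S(m, N) = m + 2*N (S(m, N) = (N + m) + N = m + 2*N)
W(w) = -36 (W(w) = -4 - 32 = -36)
sqrt(-76*(-3) + W(S(9, -3))) = sqrt(-76*(-3) - 36) = sqrt(228 - 36) = sqrt(192) = 8*sqrt(3)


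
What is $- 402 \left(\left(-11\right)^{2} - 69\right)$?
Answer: $-20904$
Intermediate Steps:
$- 402 \left(\left(-11\right)^{2} - 69\right) = - 402 \left(121 - 69\right) = \left(-402\right) 52 = -20904$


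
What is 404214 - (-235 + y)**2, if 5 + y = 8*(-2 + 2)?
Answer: 346614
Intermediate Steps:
y = -5 (y = -5 + 8*(-2 + 2) = -5 + 8*0 = -5 + 0 = -5)
404214 - (-235 + y)**2 = 404214 - (-235 - 5)**2 = 404214 - 1*(-240)**2 = 404214 - 1*57600 = 404214 - 57600 = 346614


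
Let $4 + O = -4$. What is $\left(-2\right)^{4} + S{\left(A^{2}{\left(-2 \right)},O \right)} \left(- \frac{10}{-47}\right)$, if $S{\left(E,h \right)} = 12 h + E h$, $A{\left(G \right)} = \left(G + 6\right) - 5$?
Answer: $- \frac{288}{47} \approx -6.1277$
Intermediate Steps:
$A{\left(G \right)} = 1 + G$ ($A{\left(G \right)} = \left(6 + G\right) - 5 = 1 + G$)
$O = -8$ ($O = -4 - 4 = -8$)
$\left(-2\right)^{4} + S{\left(A^{2}{\left(-2 \right)},O \right)} \left(- \frac{10}{-47}\right) = \left(-2\right)^{4} + - 8 \left(12 + \left(1 - 2\right)^{2}\right) \left(- \frac{10}{-47}\right) = 16 + - 8 \left(12 + \left(-1\right)^{2}\right) \left(\left(-10\right) \left(- \frac{1}{47}\right)\right) = 16 + - 8 \left(12 + 1\right) \frac{10}{47} = 16 + \left(-8\right) 13 \cdot \frac{10}{47} = 16 - \frac{1040}{47} = - \frac{288}{47}$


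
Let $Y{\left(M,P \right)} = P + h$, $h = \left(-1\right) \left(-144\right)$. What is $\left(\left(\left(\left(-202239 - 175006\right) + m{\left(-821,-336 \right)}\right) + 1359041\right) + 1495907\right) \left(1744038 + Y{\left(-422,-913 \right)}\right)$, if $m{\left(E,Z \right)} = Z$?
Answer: $4318717092723$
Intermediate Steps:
$h = 144$
$Y{\left(M,P \right)} = 144 + P$ ($Y{\left(M,P \right)} = P + 144 = 144 + P$)
$\left(\left(\left(\left(-202239 - 175006\right) + m{\left(-821,-336 \right)}\right) + 1359041\right) + 1495907\right) \left(1744038 + Y{\left(-422,-913 \right)}\right) = \left(\left(\left(\left(-202239 - 175006\right) - 336\right) + 1359041\right) + 1495907\right) \left(1744038 + \left(144 - 913\right)\right) = \left(\left(\left(-377245 - 336\right) + 1359041\right) + 1495907\right) \left(1744038 - 769\right) = \left(\left(-377581 + 1359041\right) + 1495907\right) 1743269 = \left(981460 + 1495907\right) 1743269 = 2477367 \cdot 1743269 = 4318717092723$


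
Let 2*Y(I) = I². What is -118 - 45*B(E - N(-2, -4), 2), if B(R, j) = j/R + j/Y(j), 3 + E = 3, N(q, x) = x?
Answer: -371/2 ≈ -185.50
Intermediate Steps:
E = 0 (E = -3 + 3 = 0)
Y(I) = I²/2
B(R, j) = 2/j + j/R (B(R, j) = j/R + j/((j²/2)) = j/R + j*(2/j²) = j/R + 2/j = 2/j + j/R)
-118 - 45*B(E - N(-2, -4), 2) = -118 - 45*(2/2 + 2/(0 - 1*(-4))) = -118 - 45*(2*(½) + 2/(0 + 4)) = -118 - 45*(1 + 2/4) = -118 - 45*(1 + 2*(¼)) = -118 - 45*(1 + ½) = -118 - 45*3/2 = -118 - 135/2 = -371/2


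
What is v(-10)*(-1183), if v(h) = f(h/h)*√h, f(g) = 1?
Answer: -1183*I*√10 ≈ -3741.0*I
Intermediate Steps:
v(h) = √h (v(h) = 1*√h = √h)
v(-10)*(-1183) = √(-10)*(-1183) = (I*√10)*(-1183) = -1183*I*√10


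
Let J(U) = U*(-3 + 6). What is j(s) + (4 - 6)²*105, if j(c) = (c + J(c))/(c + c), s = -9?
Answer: 422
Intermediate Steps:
J(U) = 3*U (J(U) = U*3 = 3*U)
j(c) = 2 (j(c) = (c + 3*c)/(c + c) = (4*c)/((2*c)) = (4*c)*(1/(2*c)) = 2)
j(s) + (4 - 6)²*105 = 2 + (4 - 6)²*105 = 2 + (-2)²*105 = 2 + 4*105 = 2 + 420 = 422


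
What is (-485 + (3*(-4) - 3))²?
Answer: 250000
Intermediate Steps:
(-485 + (3*(-4) - 3))² = (-485 + (-12 - 3))² = (-485 - 15)² = (-500)² = 250000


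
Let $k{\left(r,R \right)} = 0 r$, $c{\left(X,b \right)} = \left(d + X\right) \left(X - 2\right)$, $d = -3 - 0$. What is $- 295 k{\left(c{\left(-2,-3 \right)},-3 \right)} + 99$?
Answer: $99$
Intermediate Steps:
$d = -3$ ($d = -3 + 0 = -3$)
$c{\left(X,b \right)} = \left(-3 + X\right) \left(-2 + X\right)$ ($c{\left(X,b \right)} = \left(-3 + X\right) \left(X - 2\right) = \left(-3 + X\right) \left(-2 + X\right)$)
$k{\left(r,R \right)} = 0$
$- 295 k{\left(c{\left(-2,-3 \right)},-3 \right)} + 99 = \left(-295\right) 0 + 99 = 0 + 99 = 99$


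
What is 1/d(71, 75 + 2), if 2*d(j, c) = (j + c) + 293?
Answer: 2/441 ≈ 0.0045351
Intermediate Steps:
d(j, c) = 293/2 + c/2 + j/2 (d(j, c) = ((j + c) + 293)/2 = ((c + j) + 293)/2 = (293 + c + j)/2 = 293/2 + c/2 + j/2)
1/d(71, 75 + 2) = 1/(293/2 + (75 + 2)/2 + (½)*71) = 1/(293/2 + (½)*77 + 71/2) = 1/(293/2 + 77/2 + 71/2) = 1/(441/2) = 2/441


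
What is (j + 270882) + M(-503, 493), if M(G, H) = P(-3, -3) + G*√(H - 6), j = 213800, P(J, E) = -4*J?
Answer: 484694 - 503*√487 ≈ 4.7359e+5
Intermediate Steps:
M(G, H) = 12 + G*√(-6 + H) (M(G, H) = -4*(-3) + G*√(H - 6) = 12 + G*√(-6 + H))
(j + 270882) + M(-503, 493) = (213800 + 270882) + (12 - 503*√(-6 + 493)) = 484682 + (12 - 503*√487) = 484694 - 503*√487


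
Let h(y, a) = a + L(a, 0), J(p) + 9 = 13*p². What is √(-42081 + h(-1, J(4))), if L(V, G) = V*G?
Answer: I*√41882 ≈ 204.65*I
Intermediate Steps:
L(V, G) = G*V
J(p) = -9 + 13*p²
h(y, a) = a (h(y, a) = a + 0*a = a + 0 = a)
√(-42081 + h(-1, J(4))) = √(-42081 + (-9 + 13*4²)) = √(-42081 + (-9 + 13*16)) = √(-42081 + (-9 + 208)) = √(-42081 + 199) = √(-41882) = I*√41882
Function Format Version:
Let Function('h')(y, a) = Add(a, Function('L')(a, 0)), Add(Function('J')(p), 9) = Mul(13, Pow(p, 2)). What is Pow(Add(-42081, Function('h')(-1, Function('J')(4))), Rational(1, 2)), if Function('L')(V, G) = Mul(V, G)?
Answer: Mul(I, Pow(41882, Rational(1, 2))) ≈ Mul(204.65, I)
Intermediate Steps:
Function('L')(V, G) = Mul(G, V)
Function('J')(p) = Add(-9, Mul(13, Pow(p, 2)))
Function('h')(y, a) = a (Function('h')(y, a) = Add(a, Mul(0, a)) = Add(a, 0) = a)
Pow(Add(-42081, Function('h')(-1, Function('J')(4))), Rational(1, 2)) = Pow(Add(-42081, Add(-9, Mul(13, Pow(4, 2)))), Rational(1, 2)) = Pow(Add(-42081, Add(-9, Mul(13, 16))), Rational(1, 2)) = Pow(Add(-42081, Add(-9, 208)), Rational(1, 2)) = Pow(Add(-42081, 199), Rational(1, 2)) = Pow(-41882, Rational(1, 2)) = Mul(I, Pow(41882, Rational(1, 2)))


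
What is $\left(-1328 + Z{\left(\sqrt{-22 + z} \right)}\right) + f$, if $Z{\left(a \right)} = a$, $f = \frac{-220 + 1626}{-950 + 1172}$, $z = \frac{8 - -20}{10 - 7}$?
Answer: $- \frac{3965}{3} + \frac{i \sqrt{114}}{3} \approx -1321.7 + 3.559 i$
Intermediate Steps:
$z = \frac{28}{3}$ ($z = \frac{8 + 20}{3} = 28 \cdot \frac{1}{3} = \frac{28}{3} \approx 9.3333$)
$f = \frac{19}{3}$ ($f = \frac{1406}{222} = 1406 \cdot \frac{1}{222} = \frac{19}{3} \approx 6.3333$)
$\left(-1328 + Z{\left(\sqrt{-22 + z} \right)}\right) + f = \left(-1328 + \sqrt{-22 + \frac{28}{3}}\right) + \frac{19}{3} = \left(-1328 + \sqrt{- \frac{38}{3}}\right) + \frac{19}{3} = \left(-1328 + \frac{i \sqrt{114}}{3}\right) + \frac{19}{3} = - \frac{3965}{3} + \frac{i \sqrt{114}}{3}$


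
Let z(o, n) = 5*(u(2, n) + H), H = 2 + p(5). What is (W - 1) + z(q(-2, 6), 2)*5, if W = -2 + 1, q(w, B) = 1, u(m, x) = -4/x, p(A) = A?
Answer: 123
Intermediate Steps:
H = 7 (H = 2 + 5 = 7)
z(o, n) = 35 - 20/n (z(o, n) = 5*(-4/n + 7) = 5*(7 - 4/n) = 35 - 20/n)
W = -1
(W - 1) + z(q(-2, 6), 2)*5 = (-1 - 1) + (35 - 20/2)*5 = -2 + (35 - 20*1/2)*5 = -2 + (35 - 10)*5 = -2 + 25*5 = -2 + 125 = 123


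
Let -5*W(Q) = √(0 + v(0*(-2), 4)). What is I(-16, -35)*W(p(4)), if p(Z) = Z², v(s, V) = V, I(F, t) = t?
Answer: 14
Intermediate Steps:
W(Q) = -⅖ (W(Q) = -√(0 + 4)/5 = -√4/5 = -⅕*2 = -⅖)
I(-16, -35)*W(p(4)) = -35*(-⅖) = 14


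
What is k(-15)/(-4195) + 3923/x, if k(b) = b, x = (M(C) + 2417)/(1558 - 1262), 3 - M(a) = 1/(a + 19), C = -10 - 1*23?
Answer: 13639650811/28426159 ≈ 479.83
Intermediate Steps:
C = -33 (C = -10 - 23 = -33)
M(a) = 3 - 1/(19 + a) (M(a) = 3 - 1/(a + 19) = 3 - 1/(19 + a))
x = 33881/4144 (x = ((56 + 3*(-33))/(19 - 33) + 2417)/(1558 - 1262) = ((56 - 99)/(-14) + 2417)/296 = (-1/14*(-43) + 2417)*(1/296) = (43/14 + 2417)*(1/296) = (33881/14)*(1/296) = 33881/4144 ≈ 8.1759)
k(-15)/(-4195) + 3923/x = -15/(-4195) + 3923/(33881/4144) = -15*(-1/4195) + 3923*(4144/33881) = 3/839 + 16256912/33881 = 13639650811/28426159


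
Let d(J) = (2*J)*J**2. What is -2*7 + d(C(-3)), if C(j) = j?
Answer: -68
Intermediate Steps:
d(J) = 2*J**3
-2*7 + d(C(-3)) = -2*7 + 2*(-3)**3 = -14 + 2*(-27) = -14 - 54 = -68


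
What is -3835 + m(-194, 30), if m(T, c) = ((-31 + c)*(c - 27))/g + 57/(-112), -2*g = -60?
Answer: -2147941/560 ≈ -3835.6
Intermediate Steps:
g = 30 (g = -1/2*(-60) = 30)
m(T, c) = -57/112 + (-31 + c)*(-27 + c)/30 (m(T, c) = ((-31 + c)*(c - 27))/30 + 57/(-112) = ((-31 + c)*(-27 + c))*(1/30) + 57*(-1/112) = (-31 + c)*(-27 + c)/30 - 57/112 = -57/112 + (-31 + c)*(-27 + c)/30)
-3835 + m(-194, 30) = -3835 + (15339/560 - 29/15*30 + (1/30)*30**2) = -3835 + (15339/560 - 58 + (1/30)*900) = -3835 + (15339/560 - 58 + 30) = -3835 - 341/560 = -2147941/560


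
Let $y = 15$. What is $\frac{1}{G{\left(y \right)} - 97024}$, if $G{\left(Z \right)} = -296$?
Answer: $- \frac{1}{97320} \approx -1.0275 \cdot 10^{-5}$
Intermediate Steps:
$\frac{1}{G{\left(y \right)} - 97024} = \frac{1}{-296 - 97024} = \frac{1}{-97320} = - \frac{1}{97320}$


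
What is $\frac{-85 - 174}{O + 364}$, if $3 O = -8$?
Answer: $- \frac{777}{1084} \approx -0.71679$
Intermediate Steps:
$O = - \frac{8}{3}$ ($O = \frac{1}{3} \left(-8\right) = - \frac{8}{3} \approx -2.6667$)
$\frac{-85 - 174}{O + 364} = \frac{-85 - 174}{- \frac{8}{3} + 364} = \frac{-85 - 174}{\frac{1084}{3}} = \left(-85 - 174\right) \frac{3}{1084} = \left(-259\right) \frac{3}{1084} = - \frac{777}{1084}$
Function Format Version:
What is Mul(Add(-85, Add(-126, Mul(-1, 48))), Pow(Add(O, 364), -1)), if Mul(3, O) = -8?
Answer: Rational(-777, 1084) ≈ -0.71679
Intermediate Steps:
O = Rational(-8, 3) (O = Mul(Rational(1, 3), -8) = Rational(-8, 3) ≈ -2.6667)
Mul(Add(-85, Add(-126, Mul(-1, 48))), Pow(Add(O, 364), -1)) = Mul(Add(-85, Add(-126, Mul(-1, 48))), Pow(Add(Rational(-8, 3), 364), -1)) = Mul(Add(-85, Add(-126, -48)), Pow(Rational(1084, 3), -1)) = Mul(Add(-85, -174), Rational(3, 1084)) = Mul(-259, Rational(3, 1084)) = Rational(-777, 1084)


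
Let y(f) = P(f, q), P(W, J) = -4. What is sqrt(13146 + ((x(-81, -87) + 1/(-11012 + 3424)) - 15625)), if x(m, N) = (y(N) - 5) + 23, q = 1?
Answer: 3*I*sqrt(3942476293)/3794 ≈ 49.649*I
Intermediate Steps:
y(f) = -4
x(m, N) = 14 (x(m, N) = (-4 - 5) + 23 = -9 + 23 = 14)
sqrt(13146 + ((x(-81, -87) + 1/(-11012 + 3424)) - 15625)) = sqrt(13146 + ((14 + 1/(-11012 + 3424)) - 15625)) = sqrt(13146 + ((14 + 1/(-7588)) - 15625)) = sqrt(13146 + ((14 - 1/7588) - 15625)) = sqrt(13146 + (106231/7588 - 15625)) = sqrt(13146 - 118456269/7588) = sqrt(-18704421/7588) = 3*I*sqrt(3942476293)/3794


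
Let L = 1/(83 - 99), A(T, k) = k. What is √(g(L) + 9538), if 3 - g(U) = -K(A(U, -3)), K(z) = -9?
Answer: 2*√2383 ≈ 97.632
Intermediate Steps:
L = -1/16 (L = 1/(-16) = -1/16 ≈ -0.062500)
g(U) = -6 (g(U) = 3 - (-1)*(-9) = 3 - 1*9 = 3 - 9 = -6)
√(g(L) + 9538) = √(-6 + 9538) = √9532 = 2*√2383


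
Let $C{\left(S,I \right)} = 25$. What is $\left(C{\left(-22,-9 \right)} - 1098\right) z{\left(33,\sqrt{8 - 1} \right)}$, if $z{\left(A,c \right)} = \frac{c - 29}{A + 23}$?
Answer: $\frac{31117}{56} - \frac{1073 \sqrt{7}}{56} \approx 504.97$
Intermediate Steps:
$z{\left(A,c \right)} = \frac{-29 + c}{23 + A}$
$\left(C{\left(-22,-9 \right)} - 1098\right) z{\left(33,\sqrt{8 - 1} \right)} = \left(25 - 1098\right) \frac{-29 + \sqrt{8 - 1}}{23 + 33} = - 1073 \frac{-29 + \sqrt{7}}{56} = - 1073 \left(- \frac{29}{56} + \frac{\sqrt{7}}{56}\right) = \frac{31117}{56} - \frac{1073 \sqrt{7}}{56}$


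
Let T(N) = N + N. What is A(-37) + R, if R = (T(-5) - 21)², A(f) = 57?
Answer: 1018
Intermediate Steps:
T(N) = 2*N
R = 961 (R = (2*(-5) - 21)² = (-10 - 21)² = (-31)² = 961)
A(-37) + R = 57 + 961 = 1018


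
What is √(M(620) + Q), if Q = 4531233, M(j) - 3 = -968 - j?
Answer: 4*√283103 ≈ 2128.3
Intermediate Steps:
M(j) = -965 - j (M(j) = 3 + (-968 - j) = -965 - j)
√(M(620) + Q) = √((-965 - 1*620) + 4531233) = √((-965 - 620) + 4531233) = √(-1585 + 4531233) = √4529648 = 4*√283103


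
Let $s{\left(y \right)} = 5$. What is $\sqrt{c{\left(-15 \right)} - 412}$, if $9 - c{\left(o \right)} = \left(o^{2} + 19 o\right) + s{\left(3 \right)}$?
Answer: $2 i \sqrt{87} \approx 18.655 i$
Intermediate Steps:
$c{\left(o \right)} = 4 - o^{2} - 19 o$ ($c{\left(o \right)} = 9 - \left(\left(o^{2} + 19 o\right) + 5\right) = 9 - \left(5 + o^{2} + 19 o\right) = 4 - o^{2} - 19 o$)
$\sqrt{c{\left(-15 \right)} - 412} = \sqrt{\left(4 - \left(-15\right)^{2} - -285\right) - 412} = \sqrt{\left(4 - 225 + 285\right) - 412} = \sqrt{64 - 412} = \sqrt{-348} = 2 i \sqrt{87}$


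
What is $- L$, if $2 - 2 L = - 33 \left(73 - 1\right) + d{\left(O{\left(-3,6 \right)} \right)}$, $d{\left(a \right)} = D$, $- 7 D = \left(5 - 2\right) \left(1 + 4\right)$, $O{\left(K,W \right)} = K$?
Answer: $- \frac{16661}{14} \approx -1190.1$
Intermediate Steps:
$D = - \frac{15}{7}$ ($D = - \frac{\left(5 - 2\right) \left(1 + 4\right)}{7} = - \frac{3 \cdot 5}{7} = \left(- \frac{1}{7}\right) 15 = - \frac{15}{7} \approx -2.1429$)
$d{\left(a \right)} = - \frac{15}{7}$
$L = \frac{16661}{14}$ ($L = 1 - \frac{- 33 \left(73 - 1\right) - \frac{15}{7}}{2} = 1 - \frac{\left(-33\right) 72 - \frac{15}{7}}{2} = 1 - \frac{-2376 - \frac{15}{7}}{2} = 1 - - \frac{16647}{14} = 1 + \frac{16647}{14} = \frac{16661}{14} \approx 1190.1$)
$- L = \left(-1\right) \frac{16661}{14} = - \frac{16661}{14}$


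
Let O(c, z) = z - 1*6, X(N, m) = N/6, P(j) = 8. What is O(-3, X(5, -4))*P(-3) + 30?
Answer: -34/3 ≈ -11.333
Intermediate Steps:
X(N, m) = N/6 (X(N, m) = N*(1/6) = N/6)
O(c, z) = -6 + z (O(c, z) = z - 6 = -6 + z)
O(-3, X(5, -4))*P(-3) + 30 = (-6 + (1/6)*5)*8 + 30 = (-6 + 5/6)*8 + 30 = -31/6*8 + 30 = -124/3 + 30 = -34/3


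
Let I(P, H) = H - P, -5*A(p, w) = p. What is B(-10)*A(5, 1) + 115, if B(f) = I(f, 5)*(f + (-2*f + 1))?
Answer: -50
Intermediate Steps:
A(p, w) = -p/5
B(f) = (1 - f)*(5 - f) (B(f) = (5 - f)*(f + (-2*f + 1)) = (5 - f)*(f + (1 - 2*f)) = (5 - f)*(1 - f) = (1 - f)*(5 - f))
B(-10)*A(5, 1) + 115 = ((-1 - 10)*(-5 - 10))*(-⅕*5) + 115 = -11*(-15)*(-1) + 115 = 165*(-1) + 115 = -165 + 115 = -50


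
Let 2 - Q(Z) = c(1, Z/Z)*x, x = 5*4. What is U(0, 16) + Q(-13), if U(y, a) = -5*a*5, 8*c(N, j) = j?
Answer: -801/2 ≈ -400.50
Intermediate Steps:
c(N, j) = j/8
x = 20
U(y, a) = -25*a
Q(Z) = -1/2 (Q(Z) = 2 - (Z/Z)/8*20 = 2 - (1/8)*1*20 = 2 - 20/8 = 2 - 1*5/2 = 2 - 5/2 = -1/2)
U(0, 16) + Q(-13) = -25*16 - 1/2 = -400 - 1/2 = -801/2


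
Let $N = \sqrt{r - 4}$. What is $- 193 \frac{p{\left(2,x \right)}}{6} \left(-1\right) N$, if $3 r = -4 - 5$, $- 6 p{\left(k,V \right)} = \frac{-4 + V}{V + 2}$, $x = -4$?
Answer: $- \frac{193 i \sqrt{7}}{9} \approx - 56.737 i$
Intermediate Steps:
$p{\left(k,V \right)} = - \frac{-4 + V}{6 \left(2 + V\right)}$ ($p{\left(k,V \right)} = - \frac{\left(-4 + V\right) \frac{1}{V + 2}}{6} = - \frac{\left(-4 + V\right) \frac{1}{2 + V}}{6} = - \frac{\frac{1}{2 + V} \left(-4 + V\right)}{6} = - \frac{-4 + V}{6 \left(2 + V\right)}$)
$r = -3$ ($r = \frac{-4 - 5}{3} = \frac{1}{3} \left(-9\right) = -3$)
$N = i \sqrt{7}$ ($N = \sqrt{-3 - 4} = \sqrt{-7} = i \sqrt{7} \approx 2.6458 i$)
$- 193 \frac{p{\left(2,x \right)}}{6} \left(-1\right) N = - 193 \frac{\frac{1}{6} \frac{1}{2 - 4} \left(4 - -4\right)}{6} \left(-1\right) i \sqrt{7} = - 193 \frac{4 + 4}{6 \left(-2\right)} \frac{1}{6} \left(-1\right) i \sqrt{7} = - 193 \cdot \frac{1}{6} \left(- \frac{1}{2}\right) 8 \cdot \frac{1}{6} \left(-1\right) i \sqrt{7} = - 193 \left(- \frac{2}{3}\right) \frac{1}{6} \left(-1\right) i \sqrt{7} = - 193 \left(- \frac{1}{9}\right) \left(-1\right) i \sqrt{7} = - 193 \frac{i \sqrt{7}}{9} = - \frac{193 i \sqrt{7}}{9}$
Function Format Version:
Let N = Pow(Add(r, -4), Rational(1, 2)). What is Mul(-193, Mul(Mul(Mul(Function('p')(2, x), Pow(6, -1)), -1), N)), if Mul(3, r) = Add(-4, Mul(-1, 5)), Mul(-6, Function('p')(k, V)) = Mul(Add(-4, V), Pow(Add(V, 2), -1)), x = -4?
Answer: Mul(Rational(-193, 9), I, Pow(7, Rational(1, 2))) ≈ Mul(-56.737, I)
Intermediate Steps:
Function('p')(k, V) = Mul(Rational(-1, 6), Pow(Add(2, V), -1), Add(-4, V)) (Function('p')(k, V) = Mul(Rational(-1, 6), Mul(Add(-4, V), Pow(Add(V, 2), -1))) = Mul(Rational(-1, 6), Mul(Add(-4, V), Pow(Add(2, V), -1))) = Mul(Rational(-1, 6), Mul(Pow(Add(2, V), -1), Add(-4, V))) = Mul(Rational(-1, 6), Pow(Add(2, V), -1), Add(-4, V)))
r = -3 (r = Mul(Rational(1, 3), Add(-4, Mul(-1, 5))) = Mul(Rational(1, 3), Add(-4, -5)) = Mul(Rational(1, 3), -9) = -3)
N = Mul(I, Pow(7, Rational(1, 2))) (N = Pow(Add(-3, -4), Rational(1, 2)) = Pow(-7, Rational(1, 2)) = Mul(I, Pow(7, Rational(1, 2))) ≈ Mul(2.6458, I))
Mul(-193, Mul(Mul(Mul(Function('p')(2, x), Pow(6, -1)), -1), N)) = Mul(-193, Mul(Mul(Mul(Mul(Rational(1, 6), Pow(Add(2, -4), -1), Add(4, Mul(-1, -4))), Pow(6, -1)), -1), Mul(I, Pow(7, Rational(1, 2))))) = Mul(-193, Mul(Mul(Mul(Mul(Rational(1, 6), Pow(-2, -1), Add(4, 4)), Rational(1, 6)), -1), Mul(I, Pow(7, Rational(1, 2))))) = Mul(-193, Mul(Mul(Mul(Mul(Rational(1, 6), Rational(-1, 2), 8), Rational(1, 6)), -1), Mul(I, Pow(7, Rational(1, 2))))) = Mul(-193, Mul(Mul(Mul(Rational(-2, 3), Rational(1, 6)), -1), Mul(I, Pow(7, Rational(1, 2))))) = Mul(-193, Mul(Mul(Rational(-1, 9), -1), Mul(I, Pow(7, Rational(1, 2))))) = Mul(-193, Mul(Rational(1, 9), Mul(I, Pow(7, Rational(1, 2))))) = Mul(-193, Mul(Rational(1, 9), I, Pow(7, Rational(1, 2)))) = Mul(Rational(-193, 9), I, Pow(7, Rational(1, 2)))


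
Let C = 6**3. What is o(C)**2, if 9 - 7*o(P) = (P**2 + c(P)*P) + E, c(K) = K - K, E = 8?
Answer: 44422225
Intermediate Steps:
c(K) = 0
C = 216
o(P) = 1/7 - P**2/7 (o(P) = 9/7 - ((P**2 + 0*P) + 8)/7 = 9/7 - ((P**2 + 0) + 8)/7 = 9/7 - (P**2 + 8)/7 = 9/7 - (8 + P**2)/7 = 9/7 + (-8/7 - P**2/7) = 1/7 - P**2/7)
o(C)**2 = (1/7 - 1/7*216**2)**2 = (1/7 - 1/7*46656)**2 = (1/7 - 46656/7)**2 = (-6665)**2 = 44422225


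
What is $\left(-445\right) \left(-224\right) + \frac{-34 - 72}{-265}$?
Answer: $\frac{498402}{5} \approx 99680.0$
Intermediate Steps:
$\left(-445\right) \left(-224\right) + \frac{-34 - 72}{-265} = 99680 - - \frac{2}{5} = 99680 + \frac{2}{5} = \frac{498402}{5}$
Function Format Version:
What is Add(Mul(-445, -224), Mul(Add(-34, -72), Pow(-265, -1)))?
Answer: Rational(498402, 5) ≈ 99680.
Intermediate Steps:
Add(Mul(-445, -224), Mul(Add(-34, -72), Pow(-265, -1))) = Add(99680, Mul(-106, Rational(-1, 265))) = Add(99680, Rational(2, 5)) = Rational(498402, 5)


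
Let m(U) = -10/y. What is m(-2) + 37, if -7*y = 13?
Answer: 551/13 ≈ 42.385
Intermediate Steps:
y = -13/7 (y = -⅐*13 = -13/7 ≈ -1.8571)
m(U) = 70/13 (m(U) = -10/(-13/7) = -10*(-7/13) = 70/13)
m(-2) + 37 = 70/13 + 37 = 551/13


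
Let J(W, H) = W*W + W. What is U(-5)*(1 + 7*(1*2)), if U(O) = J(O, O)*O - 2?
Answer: -1530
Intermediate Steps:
J(W, H) = W + W**2 (J(W, H) = W**2 + W = W + W**2)
U(O) = -2 + O**2*(1 + O) (U(O) = (O*(1 + O))*O - 2 = O**2*(1 + O) - 2 = -2 + O**2*(1 + O))
U(-5)*(1 + 7*(1*2)) = (-2 + (-5)**2*(1 - 5))*(1 + 7*(1*2)) = (-2 + 25*(-4))*(1 + 7*2) = (-2 - 100)*(1 + 14) = -102*15 = -1530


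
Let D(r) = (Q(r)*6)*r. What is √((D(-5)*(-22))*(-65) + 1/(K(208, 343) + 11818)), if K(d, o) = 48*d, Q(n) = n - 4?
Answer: √183523833486202/21802 ≈ 621.37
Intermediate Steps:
Q(n) = -4 + n
D(r) = r*(-24 + 6*r) (D(r) = ((-4 + r)*6)*r = (-24 + 6*r)*r = r*(-24 + 6*r))
√((D(-5)*(-22))*(-65) + 1/(K(208, 343) + 11818)) = √(((6*(-5)*(-4 - 5))*(-22))*(-65) + 1/(48*208 + 11818)) = √(((6*(-5)*(-9))*(-22))*(-65) + 1/(9984 + 11818)) = √((270*(-22))*(-65) + 1/21802) = √(-5940*(-65) + 1/21802) = √(386100 + 1/21802) = √(8417752201/21802) = √183523833486202/21802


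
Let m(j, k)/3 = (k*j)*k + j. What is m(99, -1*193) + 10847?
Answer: 11074097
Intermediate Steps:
m(j, k) = 3*j + 3*j*k² (m(j, k) = 3*((k*j)*k + j) = 3*((j*k)*k + j) = 3*(j*k² + j) = 3*(j + j*k²) = 3*j + 3*j*k²)
m(99, -1*193) + 10847 = 3*99*(1 + (-1*193)²) + 10847 = 3*99*(1 + (-193)²) + 10847 = 3*99*(1 + 37249) + 10847 = 3*99*37250 + 10847 = 11063250 + 10847 = 11074097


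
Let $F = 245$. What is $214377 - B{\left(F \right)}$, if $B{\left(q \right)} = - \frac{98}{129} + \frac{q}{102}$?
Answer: $\frac{313416773}{1462} \approx 2.1438 \cdot 10^{5}$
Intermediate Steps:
$B{\left(q \right)} = - \frac{98}{129} + \frac{q}{102}$ ($B{\left(q \right)} = \left(-98\right) \frac{1}{129} + q \frac{1}{102} = - \frac{98}{129} + \frac{q}{102}$)
$214377 - B{\left(F \right)} = 214377 - \left(- \frac{98}{129} + \frac{1}{102} \cdot 245\right) = 214377 - \left(- \frac{98}{129} + \frac{245}{102}\right) = 214377 - \frac{2401}{1462} = \frac{313416773}{1462}$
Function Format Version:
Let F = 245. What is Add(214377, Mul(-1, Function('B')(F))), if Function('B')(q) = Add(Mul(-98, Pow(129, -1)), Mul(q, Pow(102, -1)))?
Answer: Rational(313416773, 1462) ≈ 2.1438e+5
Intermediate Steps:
Function('B')(q) = Add(Rational(-98, 129), Mul(Rational(1, 102), q)) (Function('B')(q) = Add(Mul(-98, Rational(1, 129)), Mul(q, Rational(1, 102))) = Add(Rational(-98, 129), Mul(Rational(1, 102), q)))
Add(214377, Mul(-1, Function('B')(F))) = Add(214377, Mul(-1, Add(Rational(-98, 129), Mul(Rational(1, 102), 245)))) = Add(214377, Mul(-1, Add(Rational(-98, 129), Rational(245, 102)))) = Add(214377, Mul(-1, Rational(2401, 1462))) = Add(214377, Rational(-2401, 1462)) = Rational(313416773, 1462)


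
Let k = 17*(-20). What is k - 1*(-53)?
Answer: -287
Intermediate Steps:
k = -340
k - 1*(-53) = -340 - 1*(-53) = -340 + 53 = -287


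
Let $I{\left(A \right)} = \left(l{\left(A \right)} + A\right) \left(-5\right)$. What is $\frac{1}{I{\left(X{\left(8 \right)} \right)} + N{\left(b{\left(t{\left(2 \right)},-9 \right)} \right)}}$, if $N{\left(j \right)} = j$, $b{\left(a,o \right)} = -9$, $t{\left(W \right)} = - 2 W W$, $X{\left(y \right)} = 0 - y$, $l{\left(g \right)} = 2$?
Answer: $\frac{1}{21} \approx 0.047619$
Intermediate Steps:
$X{\left(y \right)} = - y$
$t{\left(W \right)} = - 2 W^{2}$
$I{\left(A \right)} = -10 - 5 A$ ($I{\left(A \right)} = \left(2 + A\right) \left(-5\right) = -10 - 5 A$)
$\frac{1}{I{\left(X{\left(8 \right)} \right)} + N{\left(b{\left(t{\left(2 \right)},-9 \right)} \right)}} = \frac{1}{\left(-10 - 5 \left(\left(-1\right) 8\right)\right) - 9} = \frac{1}{\left(-10 - -40\right) - 9} = \frac{1}{\left(-10 + 40\right) - 9} = \frac{1}{30 - 9} = \frac{1}{21}$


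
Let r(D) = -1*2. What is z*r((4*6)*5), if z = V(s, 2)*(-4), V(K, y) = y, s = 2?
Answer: 16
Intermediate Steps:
r(D) = -2
z = -8 (z = 2*(-4) = -8)
z*r((4*6)*5) = -8*(-2) = 16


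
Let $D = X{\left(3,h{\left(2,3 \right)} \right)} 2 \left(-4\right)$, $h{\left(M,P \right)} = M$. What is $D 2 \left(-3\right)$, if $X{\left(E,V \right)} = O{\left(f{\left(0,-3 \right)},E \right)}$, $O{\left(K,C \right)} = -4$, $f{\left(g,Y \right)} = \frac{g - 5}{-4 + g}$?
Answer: $-192$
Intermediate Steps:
$f{\left(g,Y \right)} = \frac{-5 + g}{-4 + g}$
$X{\left(E,V \right)} = -4$
$D = 32$ ($D = \left(-4\right) 2 \left(-4\right) = \left(-8\right) \left(-4\right) = 32$)
$D 2 \left(-3\right) = 32 \cdot 2 \left(-3\right) = 64 \left(-3\right) = -192$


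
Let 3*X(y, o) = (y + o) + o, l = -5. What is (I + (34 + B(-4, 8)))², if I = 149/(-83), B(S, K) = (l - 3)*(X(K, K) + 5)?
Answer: 35509681/6889 ≈ 5154.5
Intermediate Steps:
X(y, o) = y/3 + 2*o/3 (X(y, o) = ((y + o) + o)/3 = ((o + y) + o)/3 = (y + 2*o)/3 = y/3 + 2*o/3)
B(S, K) = -40 - 8*K (B(S, K) = (-5 - 3)*((K/3 + 2*K/3) + 5) = -8*(K + 5) = -8*(5 + K) = -40 - 8*K)
I = -149/83 (I = 149*(-1/83) = -149/83 ≈ -1.7952)
(I + (34 + B(-4, 8)))² = (-149/83 + (34 + (-40 - 8*8)))² = (-149/83 + (34 + (-40 - 64)))² = (-149/83 + (34 - 104))² = (-149/83 - 70)² = (-5959/83)² = 35509681/6889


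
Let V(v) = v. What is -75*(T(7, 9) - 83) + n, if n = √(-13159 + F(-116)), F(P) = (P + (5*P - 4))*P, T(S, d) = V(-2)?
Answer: 6375 + √68041 ≈ 6635.8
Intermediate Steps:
T(S, d) = -2
F(P) = P*(-4 + 6*P) (F(P) = (P + (-4 + 5*P))*P = (-4 + 6*P)*P = P*(-4 + 6*P))
n = √68041 (n = √(-13159 + 2*(-116)*(-2 + 3*(-116))) = √(-13159 + 2*(-116)*(-2 - 348)) = √(-13159 + 2*(-116)*(-350)) = √(-13159 + 81200) = √68041 ≈ 260.85)
-75*(T(7, 9) - 83) + n = -75*(-2 - 83) + √68041 = -75*(-85) + √68041 = 6375 + √68041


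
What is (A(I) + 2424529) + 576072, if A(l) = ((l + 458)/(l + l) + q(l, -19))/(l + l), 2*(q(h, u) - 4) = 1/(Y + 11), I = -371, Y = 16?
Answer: 22302308961935/7432614 ≈ 3.0006e+6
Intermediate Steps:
q(h, u) = 217/54 (q(h, u) = 4 + 1/(2*(16 + 11)) = 4 + (1/2)/27 = 4 + (1/2)*(1/27) = 4 + 1/54 = 217/54)
A(l) = (217/54 + (458 + l)/(2*l))/(2*l) (A(l) = ((l + 458)/(l + l) + 217/54)/(l + l) = ((458 + l)/((2*l)) + 217/54)/((2*l)) = ((458 + l)*(1/(2*l)) + 217/54)*(1/(2*l)) = ((458 + l)/(2*l) + 217/54)*(1/(2*l)) = (217/54 + (458 + l)/(2*l))*(1/(2*l)) = (217/54 + (458 + l)/(2*l))/(2*l))
(A(I) + 2424529) + 576072 = ((1/54)*(6183 + 122*(-371))/(-371)**2 + 2424529) + 576072 = ((1/54)*(1/137641)*(6183 - 45262) + 2424529) + 576072 = ((1/54)*(1/137641)*(-39079) + 2424529) + 576072 = (-39079/7432614 + 2424529) + 576072 = 18020588149727/7432614 + 576072 = 22302308961935/7432614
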